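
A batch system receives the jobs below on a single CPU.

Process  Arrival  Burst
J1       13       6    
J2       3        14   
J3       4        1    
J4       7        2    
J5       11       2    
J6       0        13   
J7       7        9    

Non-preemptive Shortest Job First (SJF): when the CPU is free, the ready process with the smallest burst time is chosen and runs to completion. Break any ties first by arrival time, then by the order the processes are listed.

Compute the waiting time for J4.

7

Timeline: | J6 0-13 | J3 13-14 | J4 14-16 | J5 16-18 | J1 18-24 | J7 24-33 | J2 33-47 |
Completion: J1=24  J2=47  J3=14  J4=16  J5=18  J6=13  J7=33
Turnaround (C−A): J1=11  J2=44  J3=10  J4=9  J5=7  J6=13  J7=26
Waiting(J4) = turnaround − burst = 9 − 2 = 7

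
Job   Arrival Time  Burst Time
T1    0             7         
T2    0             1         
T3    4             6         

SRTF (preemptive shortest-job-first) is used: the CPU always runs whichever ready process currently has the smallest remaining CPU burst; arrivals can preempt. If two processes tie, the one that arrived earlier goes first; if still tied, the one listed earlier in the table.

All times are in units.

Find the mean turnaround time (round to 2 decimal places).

6.33

Timeline: | T2 0-1 | T1 1-8 | T3 8-14 |
Completion: T1=8  T2=1  T3=14
Turnaround (C−A): T1=8  T2=1  T3=10
Turnaround times: T1=8, T2=1, T3=10
Average turnaround = (8+1+10) / 3 = 19/3 = 6.33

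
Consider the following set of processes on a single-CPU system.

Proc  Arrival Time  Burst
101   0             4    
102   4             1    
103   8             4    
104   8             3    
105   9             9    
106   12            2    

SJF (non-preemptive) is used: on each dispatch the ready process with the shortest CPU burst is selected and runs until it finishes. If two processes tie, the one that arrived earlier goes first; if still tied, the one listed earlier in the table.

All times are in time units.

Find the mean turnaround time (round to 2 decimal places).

Gantt: | 101 0-4 | 102 4-5 | idle 5-8 | 104 8-11 | 103 11-15 | 106 15-17 | 105 17-26 |
Completion: 101=4  102=5  103=15  104=11  105=26  106=17
Turnaround (C−A): 101=4  102=1  103=7  104=3  105=17  106=5
Turnaround times: 101=4, 102=1, 103=7, 104=3, 105=17, 106=5
Average turnaround = (4+1+7+3+17+5) / 6 = 37/6 = 6.17

6.17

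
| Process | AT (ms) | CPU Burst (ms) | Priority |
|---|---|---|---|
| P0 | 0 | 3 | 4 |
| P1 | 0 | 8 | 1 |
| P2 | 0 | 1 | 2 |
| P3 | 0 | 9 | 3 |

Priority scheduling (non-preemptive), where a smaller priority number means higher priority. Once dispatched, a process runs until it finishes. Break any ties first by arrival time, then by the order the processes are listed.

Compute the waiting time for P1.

Schedule: | P1 0-8 | P2 8-9 | P3 9-18 | P0 18-21 |
Completion: P0=21  P1=8  P2=9  P3=18
Turnaround (C−A): P0=21  P1=8  P2=9  P3=18
Waiting(P1) = turnaround − burst = 8 − 8 = 0

0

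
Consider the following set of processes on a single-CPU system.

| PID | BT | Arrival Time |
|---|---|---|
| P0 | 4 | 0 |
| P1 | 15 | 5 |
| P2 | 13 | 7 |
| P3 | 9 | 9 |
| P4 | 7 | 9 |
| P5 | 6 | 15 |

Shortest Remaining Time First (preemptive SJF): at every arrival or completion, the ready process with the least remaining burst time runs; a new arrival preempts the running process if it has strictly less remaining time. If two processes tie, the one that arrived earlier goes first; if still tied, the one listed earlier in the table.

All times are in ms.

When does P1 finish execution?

Timeline: | P0 0-4 | idle 4-5 | P1 5-9 | P4 9-16 | P5 16-22 | P3 22-31 | P1 31-42 | P2 42-55 |
Completion: P0=4  P1=42  P2=55  P3=31  P4=16  P5=22
Turnaround (C−A): P0=4  P1=37  P2=48  P3=22  P4=7  P5=7

42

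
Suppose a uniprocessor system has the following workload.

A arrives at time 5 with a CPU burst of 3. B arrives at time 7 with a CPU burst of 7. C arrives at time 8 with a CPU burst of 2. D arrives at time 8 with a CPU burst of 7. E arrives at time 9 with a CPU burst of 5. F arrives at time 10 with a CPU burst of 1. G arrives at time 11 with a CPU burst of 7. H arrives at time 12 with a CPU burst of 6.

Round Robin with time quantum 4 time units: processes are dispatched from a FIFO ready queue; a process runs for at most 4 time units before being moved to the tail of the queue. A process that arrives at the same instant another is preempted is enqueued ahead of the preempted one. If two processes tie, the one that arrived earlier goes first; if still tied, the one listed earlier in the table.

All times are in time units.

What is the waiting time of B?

Gantt: | idle 0-5 | A 5-8 | B 8-12 | C 12-14 | D 14-18 | E 18-22 | F 22-23 | G 23-27 | H 27-31 | B 31-34 | D 34-37 | E 37-38 | G 38-41 | H 41-43 |
Completion: A=8  B=34  C=14  D=37  E=38  F=23  G=41  H=43
Waiting(B) = turnaround − burst = 27 − 7 = 20

20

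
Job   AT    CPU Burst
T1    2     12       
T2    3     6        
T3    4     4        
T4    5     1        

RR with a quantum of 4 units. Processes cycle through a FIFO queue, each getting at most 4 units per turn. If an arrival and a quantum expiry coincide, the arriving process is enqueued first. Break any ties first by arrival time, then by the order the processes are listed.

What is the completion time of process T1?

25

Timeline: | idle 0-2 | T1 2-6 | T2 6-10 | T3 10-14 | T4 14-15 | T1 15-19 | T2 19-21 | T1 21-25 |
Completion: T1=25  T2=21  T3=14  T4=15
Turnaround (C−A): T1=23  T2=18  T3=10  T4=10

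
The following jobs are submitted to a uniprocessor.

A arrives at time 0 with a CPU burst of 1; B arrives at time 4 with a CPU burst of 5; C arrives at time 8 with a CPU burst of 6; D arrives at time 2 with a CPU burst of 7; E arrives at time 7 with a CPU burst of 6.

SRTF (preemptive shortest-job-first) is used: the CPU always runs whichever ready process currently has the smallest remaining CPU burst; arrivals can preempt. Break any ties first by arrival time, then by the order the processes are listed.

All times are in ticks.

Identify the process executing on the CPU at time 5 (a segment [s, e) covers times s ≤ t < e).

D

Timeline: | A 0-1 | idle 1-2 | D 2-9 | B 9-14 | E 14-20 | C 20-26 |
Completion: A=1  B=14  C=26  D=9  E=20
Turnaround (C−A): A=1  B=10  C=18  D=7  E=13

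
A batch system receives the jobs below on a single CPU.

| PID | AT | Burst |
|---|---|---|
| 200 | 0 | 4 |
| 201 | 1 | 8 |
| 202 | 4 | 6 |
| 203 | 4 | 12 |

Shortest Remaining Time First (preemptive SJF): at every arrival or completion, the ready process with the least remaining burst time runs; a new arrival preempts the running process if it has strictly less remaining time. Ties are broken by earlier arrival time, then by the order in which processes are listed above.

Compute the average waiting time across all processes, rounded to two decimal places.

5.75

Timeline: | 200 0-4 | 202 4-10 | 201 10-18 | 203 18-30 |
Completion: 200=4  201=18  202=10  203=30
Turnaround (C−A): 200=4  201=17  202=6  203=26
Waiting times: 200=0, 201=9, 202=0, 203=14
Average waiting = (0+9+0+14) / 4 = 23/4 = 5.75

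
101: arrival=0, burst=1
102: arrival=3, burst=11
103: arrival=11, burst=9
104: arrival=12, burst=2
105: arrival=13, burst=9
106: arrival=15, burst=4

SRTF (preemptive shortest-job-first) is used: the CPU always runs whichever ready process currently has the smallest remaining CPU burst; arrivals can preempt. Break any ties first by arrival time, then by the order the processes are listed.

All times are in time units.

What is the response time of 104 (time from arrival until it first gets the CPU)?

2

Schedule: | 101 0-1 | idle 1-3 | 102 3-14 | 104 14-16 | 106 16-20 | 103 20-29 | 105 29-38 |
Completion: 101=1  102=14  103=29  104=16  105=38  106=20
Turnaround (C−A): 101=1  102=11  103=18  104=4  105=25  106=5
Response(104) = first start − arrival = 14 − 12 = 2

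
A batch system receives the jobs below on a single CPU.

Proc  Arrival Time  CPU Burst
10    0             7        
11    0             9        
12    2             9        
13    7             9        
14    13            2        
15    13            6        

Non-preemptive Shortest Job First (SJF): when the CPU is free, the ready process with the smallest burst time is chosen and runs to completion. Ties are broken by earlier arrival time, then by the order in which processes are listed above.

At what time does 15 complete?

Timeline: | 10 0-7 | 11 7-16 | 14 16-18 | 15 18-24 | 12 24-33 | 13 33-42 |
Completion: 10=7  11=16  12=33  13=42  14=18  15=24
Turnaround (C−A): 10=7  11=16  12=31  13=35  14=5  15=11

24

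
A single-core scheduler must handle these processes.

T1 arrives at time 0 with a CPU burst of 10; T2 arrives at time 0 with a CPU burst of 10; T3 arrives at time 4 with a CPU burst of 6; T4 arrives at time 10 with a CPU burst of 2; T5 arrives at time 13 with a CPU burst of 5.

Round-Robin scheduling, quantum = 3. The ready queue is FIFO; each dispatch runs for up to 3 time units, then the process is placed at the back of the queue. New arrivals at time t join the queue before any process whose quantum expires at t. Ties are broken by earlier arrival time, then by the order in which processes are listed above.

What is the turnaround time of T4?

Timeline: | T1 0-3 | T2 3-6 | T1 6-9 | T3 9-12 | T2 12-15 | T1 15-18 | T4 18-20 | T3 20-23 | T5 23-26 | T2 26-29 | T1 29-30 | T5 30-32 | T2 32-33 |
Completion: T1=30  T2=33  T3=23  T4=20  T5=32
Turnaround(T4) = completion − arrival = 20 − 10 = 10

10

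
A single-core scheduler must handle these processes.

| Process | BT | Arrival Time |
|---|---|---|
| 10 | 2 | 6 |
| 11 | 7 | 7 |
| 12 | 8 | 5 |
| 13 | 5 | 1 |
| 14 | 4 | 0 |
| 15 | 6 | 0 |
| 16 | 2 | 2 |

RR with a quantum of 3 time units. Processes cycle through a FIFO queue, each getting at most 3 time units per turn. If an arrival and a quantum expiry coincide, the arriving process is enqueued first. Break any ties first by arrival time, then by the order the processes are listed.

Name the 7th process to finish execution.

11

Schedule: | 14 0-3 | 15 3-6 | 13 6-9 | 16 9-11 | 14 11-12 | 12 12-15 | 10 15-17 | 15 17-20 | 11 20-23 | 13 23-25 | 12 25-28 | 11 28-31 | 12 31-33 | 11 33-34 |
Completion: 10=17  11=34  12=33  13=25  14=12  15=20  16=11
Finish order: 16 → 14 → 10 → 15 → 13 → 12 → 11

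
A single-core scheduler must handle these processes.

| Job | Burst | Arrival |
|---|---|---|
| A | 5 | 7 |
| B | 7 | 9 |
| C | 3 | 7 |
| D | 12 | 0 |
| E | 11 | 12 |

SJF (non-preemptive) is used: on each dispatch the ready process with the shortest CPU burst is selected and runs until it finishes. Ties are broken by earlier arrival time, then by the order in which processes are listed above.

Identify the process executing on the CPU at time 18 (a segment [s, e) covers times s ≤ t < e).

A

Schedule: | D 0-12 | C 12-15 | A 15-20 | B 20-27 | E 27-38 |
Completion: A=20  B=27  C=15  D=12  E=38
Turnaround (C−A): A=13  B=18  C=8  D=12  E=26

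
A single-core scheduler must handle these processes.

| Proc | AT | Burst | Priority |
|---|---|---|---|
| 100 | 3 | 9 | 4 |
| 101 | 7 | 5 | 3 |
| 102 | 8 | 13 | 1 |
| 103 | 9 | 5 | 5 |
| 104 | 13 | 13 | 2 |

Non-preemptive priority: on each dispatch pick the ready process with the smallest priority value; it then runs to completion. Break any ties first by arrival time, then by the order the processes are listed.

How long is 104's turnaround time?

Schedule: | idle 0-3 | 100 3-12 | 102 12-25 | 104 25-38 | 101 38-43 | 103 43-48 |
Completion: 100=12  101=43  102=25  103=48  104=38
Turnaround (C−A): 100=9  101=36  102=17  103=39  104=25
Turnaround(104) = completion − arrival = 38 − 13 = 25

25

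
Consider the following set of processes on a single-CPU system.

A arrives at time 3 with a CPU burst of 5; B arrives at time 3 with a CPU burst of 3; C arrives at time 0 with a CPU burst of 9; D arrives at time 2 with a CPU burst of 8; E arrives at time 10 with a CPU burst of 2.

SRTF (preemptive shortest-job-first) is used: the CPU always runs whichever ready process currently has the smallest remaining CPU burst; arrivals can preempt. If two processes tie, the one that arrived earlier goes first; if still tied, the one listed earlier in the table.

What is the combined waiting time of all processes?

31

Schedule: | C 0-3 | B 3-6 | A 6-11 | E 11-13 | C 13-19 | D 19-27 |
Completion: A=11  B=6  C=19  D=27  E=13
Waiting = turnaround − burst: A=3, B=0, C=10, D=17, E=1
Total waiting = 3 + 0 + 10 + 17 + 1 = 31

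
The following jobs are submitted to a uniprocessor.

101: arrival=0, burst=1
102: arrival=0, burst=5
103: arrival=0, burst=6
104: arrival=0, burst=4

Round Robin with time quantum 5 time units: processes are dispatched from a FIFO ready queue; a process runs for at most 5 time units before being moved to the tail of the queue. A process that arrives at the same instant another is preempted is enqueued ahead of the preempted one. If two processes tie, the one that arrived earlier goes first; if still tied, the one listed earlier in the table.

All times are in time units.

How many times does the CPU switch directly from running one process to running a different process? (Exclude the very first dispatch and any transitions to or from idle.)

4

Schedule: | 101 0-1 | 102 1-6 | 103 6-11 | 104 11-15 | 103 15-16 |
Completion: 101=1  102=6  103=16  104=15
Turnaround (C−A): 101=1  102=6  103=16  104=15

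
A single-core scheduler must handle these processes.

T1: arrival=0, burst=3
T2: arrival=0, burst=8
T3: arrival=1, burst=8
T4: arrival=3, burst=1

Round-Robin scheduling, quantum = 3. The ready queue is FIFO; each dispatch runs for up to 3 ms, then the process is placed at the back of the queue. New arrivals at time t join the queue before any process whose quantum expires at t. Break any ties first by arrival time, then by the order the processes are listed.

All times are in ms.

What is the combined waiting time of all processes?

Schedule: | T1 0-3 | T2 3-6 | T3 6-9 | T4 9-10 | T2 10-13 | T3 13-16 | T2 16-18 | T3 18-20 |
Completion: T1=3  T2=18  T3=20  T4=10
Turnaround (C−A): T1=3  T2=18  T3=19  T4=7
Waiting = turnaround − burst: T1=0, T2=10, T3=11, T4=6
Total waiting = 0 + 10 + 11 + 6 = 27

27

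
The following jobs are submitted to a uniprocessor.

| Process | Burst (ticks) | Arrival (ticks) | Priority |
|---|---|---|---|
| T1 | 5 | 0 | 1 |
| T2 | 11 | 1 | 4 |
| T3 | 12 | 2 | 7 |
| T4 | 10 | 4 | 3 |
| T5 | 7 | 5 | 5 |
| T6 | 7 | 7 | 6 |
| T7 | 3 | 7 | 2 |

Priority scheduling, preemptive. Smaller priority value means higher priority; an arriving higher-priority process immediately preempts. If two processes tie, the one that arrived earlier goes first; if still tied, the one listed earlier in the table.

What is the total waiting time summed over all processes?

115

Schedule: | T1 0-5 | T4 5-7 | T7 7-10 | T4 10-18 | T2 18-29 | T5 29-36 | T6 36-43 | T3 43-55 |
Completion: T1=5  T2=29  T3=55  T4=18  T5=36  T6=43  T7=10
Waiting = turnaround − burst: T1=0, T2=17, T3=41, T4=4, T5=24, T6=29, T7=0
Total waiting = 0 + 17 + 41 + 4 + 24 + 29 + 0 = 115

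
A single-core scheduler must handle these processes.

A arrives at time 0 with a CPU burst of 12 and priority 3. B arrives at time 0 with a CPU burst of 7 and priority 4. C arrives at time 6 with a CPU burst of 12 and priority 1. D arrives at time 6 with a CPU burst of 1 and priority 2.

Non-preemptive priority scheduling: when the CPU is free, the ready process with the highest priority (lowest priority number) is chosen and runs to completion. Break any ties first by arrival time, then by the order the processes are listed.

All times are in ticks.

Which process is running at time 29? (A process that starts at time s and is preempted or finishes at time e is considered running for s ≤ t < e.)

Schedule: | A 0-12 | C 12-24 | D 24-25 | B 25-32 |
Completion: A=12  B=32  C=24  D=25

B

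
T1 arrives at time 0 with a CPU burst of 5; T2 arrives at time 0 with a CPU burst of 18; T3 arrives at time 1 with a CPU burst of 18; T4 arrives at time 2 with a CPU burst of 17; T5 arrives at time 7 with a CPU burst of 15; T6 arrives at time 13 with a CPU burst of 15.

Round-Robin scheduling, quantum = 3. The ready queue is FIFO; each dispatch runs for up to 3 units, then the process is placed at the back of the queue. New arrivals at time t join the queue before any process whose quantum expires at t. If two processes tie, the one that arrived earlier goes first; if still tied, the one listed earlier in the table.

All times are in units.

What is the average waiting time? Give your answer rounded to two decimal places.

Schedule: | T1 0-3 | T2 3-6 | T3 6-9 | T4 9-12 | T1 12-14 | T2 14-17 | T5 17-20 | T3 20-23 | T4 23-26 | T6 26-29 | T2 29-32 | T5 32-35 | T3 35-38 | T4 38-41 | T6 41-44 | T2 44-47 | T5 47-50 | T3 50-53 | T4 53-56 | T6 56-59 | T2 59-62 | T5 62-65 | T3 65-68 | T4 68-71 | T6 71-74 | T2 74-77 | T5 77-80 | T3 80-83 | T4 83-85 | T6 85-88 |
Completion: T1=14  T2=77  T3=83  T4=85  T5=80  T6=88
Waiting times: T1=9, T2=59, T3=64, T4=66, T5=58, T6=60
Average waiting = (9+59+64+66+58+60) / 6 = 316/6 = 52.67

52.67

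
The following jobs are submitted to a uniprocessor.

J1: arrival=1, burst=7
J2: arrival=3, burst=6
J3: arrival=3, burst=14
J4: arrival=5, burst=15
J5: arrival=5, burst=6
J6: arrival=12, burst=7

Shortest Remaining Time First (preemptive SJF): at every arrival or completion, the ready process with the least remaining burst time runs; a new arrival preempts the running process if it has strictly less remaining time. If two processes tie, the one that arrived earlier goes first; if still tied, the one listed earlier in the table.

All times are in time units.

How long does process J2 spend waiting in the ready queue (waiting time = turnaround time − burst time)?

Schedule: | idle 0-1 | J1 1-8 | J2 8-14 | J5 14-20 | J6 20-27 | J3 27-41 | J4 41-56 |
Completion: J1=8  J2=14  J3=41  J4=56  J5=20  J6=27
Turnaround (C−A): J1=7  J2=11  J3=38  J4=51  J5=15  J6=15
Waiting(J2) = turnaround − burst = 11 − 6 = 5

5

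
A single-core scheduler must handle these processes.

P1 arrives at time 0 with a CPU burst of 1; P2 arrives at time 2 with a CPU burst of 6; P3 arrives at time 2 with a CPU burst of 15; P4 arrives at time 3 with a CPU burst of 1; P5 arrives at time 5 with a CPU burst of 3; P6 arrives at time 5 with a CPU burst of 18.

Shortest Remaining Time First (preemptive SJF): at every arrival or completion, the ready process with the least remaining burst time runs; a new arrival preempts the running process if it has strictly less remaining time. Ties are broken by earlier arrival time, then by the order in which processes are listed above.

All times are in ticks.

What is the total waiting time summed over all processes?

36

Schedule: | P1 0-1 | idle 1-2 | P2 2-3 | P4 3-4 | P2 4-5 | P5 5-8 | P2 8-12 | P3 12-27 | P6 27-45 |
Completion: P1=1  P2=12  P3=27  P4=4  P5=8  P6=45
Turnaround (C−A): P1=1  P2=10  P3=25  P4=1  P5=3  P6=40
Waiting = turnaround − burst: P1=0, P2=4, P3=10, P4=0, P5=0, P6=22
Total waiting = 0 + 4 + 10 + 0 + 0 + 22 = 36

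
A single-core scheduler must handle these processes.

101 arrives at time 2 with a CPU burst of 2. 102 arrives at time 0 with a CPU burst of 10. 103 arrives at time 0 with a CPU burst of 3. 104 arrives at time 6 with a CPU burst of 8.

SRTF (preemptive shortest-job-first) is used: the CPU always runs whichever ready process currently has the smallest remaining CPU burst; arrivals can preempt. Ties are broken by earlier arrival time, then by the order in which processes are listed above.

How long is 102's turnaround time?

Gantt: | 103 0-3 | 101 3-5 | 102 5-6 | 104 6-14 | 102 14-23 |
Completion: 101=5  102=23  103=3  104=14
Turnaround (C−A): 101=3  102=23  103=3  104=8
Turnaround(102) = completion − arrival = 23 − 0 = 23

23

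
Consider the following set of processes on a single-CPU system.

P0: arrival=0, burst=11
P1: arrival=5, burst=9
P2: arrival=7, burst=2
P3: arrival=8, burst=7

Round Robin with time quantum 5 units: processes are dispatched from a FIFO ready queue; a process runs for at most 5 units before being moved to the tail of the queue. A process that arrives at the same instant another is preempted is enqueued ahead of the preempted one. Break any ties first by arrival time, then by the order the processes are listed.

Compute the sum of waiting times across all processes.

50

Gantt: | P0 0-5 | P1 5-10 | P0 10-15 | P2 15-17 | P3 17-22 | P1 22-26 | P0 26-27 | P3 27-29 |
Completion: P0=27  P1=26  P2=17  P3=29
Waiting = turnaround − burst: P0=16, P1=12, P2=8, P3=14
Total waiting = 16 + 12 + 8 + 14 = 50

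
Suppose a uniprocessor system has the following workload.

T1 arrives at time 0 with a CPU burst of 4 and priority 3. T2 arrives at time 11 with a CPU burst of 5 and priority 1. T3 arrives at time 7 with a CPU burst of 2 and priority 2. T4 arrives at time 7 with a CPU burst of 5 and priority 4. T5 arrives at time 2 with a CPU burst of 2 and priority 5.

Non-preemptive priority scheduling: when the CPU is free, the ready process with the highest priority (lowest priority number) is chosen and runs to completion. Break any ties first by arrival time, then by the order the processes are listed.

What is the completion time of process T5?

Schedule: | T1 0-4 | T5 4-6 | idle 6-7 | T3 7-9 | T4 9-14 | T2 14-19 |
Completion: T1=4  T2=19  T3=9  T4=14  T5=6
Turnaround (C−A): T1=4  T2=8  T3=2  T4=7  T5=4

6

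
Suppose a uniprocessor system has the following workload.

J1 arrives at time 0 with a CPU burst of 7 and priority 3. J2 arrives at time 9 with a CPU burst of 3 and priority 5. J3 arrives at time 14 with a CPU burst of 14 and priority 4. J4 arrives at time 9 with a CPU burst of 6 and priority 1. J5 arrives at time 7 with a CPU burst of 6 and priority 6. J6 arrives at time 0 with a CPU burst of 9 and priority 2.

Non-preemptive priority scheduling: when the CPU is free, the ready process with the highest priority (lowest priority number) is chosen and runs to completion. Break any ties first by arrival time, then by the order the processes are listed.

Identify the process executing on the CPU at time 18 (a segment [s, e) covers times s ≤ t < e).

Gantt: | J6 0-9 | J4 9-15 | J1 15-22 | J3 22-36 | J2 36-39 | J5 39-45 |
Completion: J1=22  J2=39  J3=36  J4=15  J5=45  J6=9
Turnaround (C−A): J1=22  J2=30  J3=22  J4=6  J5=38  J6=9

J1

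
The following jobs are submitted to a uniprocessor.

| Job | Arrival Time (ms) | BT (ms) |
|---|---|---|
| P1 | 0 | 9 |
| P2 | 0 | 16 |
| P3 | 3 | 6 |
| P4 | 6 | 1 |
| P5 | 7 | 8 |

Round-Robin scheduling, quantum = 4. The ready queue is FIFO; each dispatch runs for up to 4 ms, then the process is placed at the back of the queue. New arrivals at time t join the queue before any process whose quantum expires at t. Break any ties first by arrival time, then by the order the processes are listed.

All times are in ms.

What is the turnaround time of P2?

Gantt: | P1 0-4 | P2 4-8 | P3 8-12 | P1 12-16 | P4 16-17 | P5 17-21 | P2 21-25 | P3 25-27 | P1 27-28 | P5 28-32 | P2 32-40 |
Completion: P1=28  P2=40  P3=27  P4=17  P5=32
Turnaround (C−A): P1=28  P2=40  P3=24  P4=11  P5=25
Turnaround(P2) = completion − arrival = 40 − 0 = 40

40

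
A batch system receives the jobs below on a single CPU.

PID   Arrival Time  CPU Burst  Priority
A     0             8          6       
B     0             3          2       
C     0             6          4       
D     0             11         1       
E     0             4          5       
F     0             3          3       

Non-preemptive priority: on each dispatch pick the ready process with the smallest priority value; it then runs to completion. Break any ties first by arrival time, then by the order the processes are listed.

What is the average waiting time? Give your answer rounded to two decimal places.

Timeline: | D 0-11 | B 11-14 | F 14-17 | C 17-23 | E 23-27 | A 27-35 |
Completion: A=35  B=14  C=23  D=11  E=27  F=17
Turnaround (C−A): A=35  B=14  C=23  D=11  E=27  F=17
Waiting times: A=27, B=11, C=17, D=0, E=23, F=14
Average waiting = (27+11+17+0+23+14) / 6 = 92/6 = 15.33

15.33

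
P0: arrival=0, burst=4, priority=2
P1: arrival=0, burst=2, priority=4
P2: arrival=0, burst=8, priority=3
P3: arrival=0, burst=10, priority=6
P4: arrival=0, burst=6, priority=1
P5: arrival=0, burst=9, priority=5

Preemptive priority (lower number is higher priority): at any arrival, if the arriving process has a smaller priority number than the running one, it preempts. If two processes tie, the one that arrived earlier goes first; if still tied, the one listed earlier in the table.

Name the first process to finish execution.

Gantt: | P4 0-6 | P0 6-10 | P2 10-18 | P1 18-20 | P5 20-29 | P3 29-39 |
Completion: P0=10  P1=20  P2=18  P3=39  P4=6  P5=29
Turnaround (C−A): P0=10  P1=20  P2=18  P3=39  P4=6  P5=29
Finish order: P4 → P0 → P2 → P1 → P5 → P3

P4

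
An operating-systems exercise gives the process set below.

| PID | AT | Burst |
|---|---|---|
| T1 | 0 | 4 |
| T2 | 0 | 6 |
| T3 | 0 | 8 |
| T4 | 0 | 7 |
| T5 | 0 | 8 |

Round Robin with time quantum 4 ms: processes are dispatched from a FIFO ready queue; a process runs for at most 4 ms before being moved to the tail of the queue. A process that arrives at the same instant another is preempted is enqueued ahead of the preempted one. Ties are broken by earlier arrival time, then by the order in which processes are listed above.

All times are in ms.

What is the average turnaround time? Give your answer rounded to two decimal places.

Gantt: | T1 0-4 | T2 4-8 | T3 8-12 | T4 12-16 | T5 16-20 | T2 20-22 | T3 22-26 | T4 26-29 | T5 29-33 |
Completion: T1=4  T2=22  T3=26  T4=29  T5=33
Turnaround (C−A): T1=4  T2=22  T3=26  T4=29  T5=33
Turnaround times: T1=4, T2=22, T3=26, T4=29, T5=33
Average turnaround = (4+22+26+29+33) / 5 = 114/5 = 22.80

22.80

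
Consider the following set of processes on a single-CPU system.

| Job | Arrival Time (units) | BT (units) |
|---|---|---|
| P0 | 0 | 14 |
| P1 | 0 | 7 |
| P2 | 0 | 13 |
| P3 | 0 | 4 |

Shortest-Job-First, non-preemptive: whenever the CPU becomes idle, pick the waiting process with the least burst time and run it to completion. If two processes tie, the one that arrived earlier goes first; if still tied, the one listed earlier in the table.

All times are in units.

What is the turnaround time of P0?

38

Gantt: | P3 0-4 | P1 4-11 | P2 11-24 | P0 24-38 |
Completion: P0=38  P1=11  P2=24  P3=4
Turnaround (C−A): P0=38  P1=11  P2=24  P3=4
Turnaround(P0) = completion − arrival = 38 − 0 = 38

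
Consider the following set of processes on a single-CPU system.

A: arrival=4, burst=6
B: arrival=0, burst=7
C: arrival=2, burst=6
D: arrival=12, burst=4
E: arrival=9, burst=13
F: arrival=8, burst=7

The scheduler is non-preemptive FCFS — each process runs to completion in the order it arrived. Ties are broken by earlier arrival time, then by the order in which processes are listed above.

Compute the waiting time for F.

11

Gantt: | B 0-7 | C 7-13 | A 13-19 | F 19-26 | E 26-39 | D 39-43 |
Completion: A=19  B=7  C=13  D=43  E=39  F=26
Turnaround (C−A): A=15  B=7  C=11  D=31  E=30  F=18
Waiting(F) = turnaround − burst = 18 − 7 = 11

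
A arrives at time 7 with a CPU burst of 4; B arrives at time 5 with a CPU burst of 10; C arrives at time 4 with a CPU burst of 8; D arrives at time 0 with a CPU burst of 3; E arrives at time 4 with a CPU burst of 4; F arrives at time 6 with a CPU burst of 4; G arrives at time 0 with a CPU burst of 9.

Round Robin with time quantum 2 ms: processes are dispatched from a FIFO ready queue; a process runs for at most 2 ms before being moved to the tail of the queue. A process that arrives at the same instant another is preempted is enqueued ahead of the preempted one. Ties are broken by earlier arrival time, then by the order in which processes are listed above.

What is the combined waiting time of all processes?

131

Timeline: | D 0-2 | G 2-4 | D 4-5 | C 5-7 | E 7-9 | G 9-11 | B 11-13 | F 13-15 | A 15-17 | C 17-19 | E 19-21 | G 21-23 | B 23-25 | F 25-27 | A 27-29 | C 29-31 | G 31-33 | B 33-35 | C 35-37 | G 37-38 | B 38-42 |
Completion: A=29  B=42  C=37  D=5  E=21  F=27  G=38
Waiting = turnaround − burst: A=18, B=27, C=25, D=2, E=13, F=17, G=29
Total waiting = 18 + 27 + 25 + 2 + 13 + 17 + 29 = 131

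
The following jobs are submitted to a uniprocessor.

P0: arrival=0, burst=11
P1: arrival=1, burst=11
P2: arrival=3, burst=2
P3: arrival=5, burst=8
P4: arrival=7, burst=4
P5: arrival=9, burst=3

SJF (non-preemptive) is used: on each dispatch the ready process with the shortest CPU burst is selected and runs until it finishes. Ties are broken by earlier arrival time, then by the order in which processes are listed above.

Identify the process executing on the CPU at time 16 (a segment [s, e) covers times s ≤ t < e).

Schedule: | P0 0-11 | P2 11-13 | P5 13-16 | P4 16-20 | P3 20-28 | P1 28-39 |
Completion: P0=11  P1=39  P2=13  P3=28  P4=20  P5=16

P4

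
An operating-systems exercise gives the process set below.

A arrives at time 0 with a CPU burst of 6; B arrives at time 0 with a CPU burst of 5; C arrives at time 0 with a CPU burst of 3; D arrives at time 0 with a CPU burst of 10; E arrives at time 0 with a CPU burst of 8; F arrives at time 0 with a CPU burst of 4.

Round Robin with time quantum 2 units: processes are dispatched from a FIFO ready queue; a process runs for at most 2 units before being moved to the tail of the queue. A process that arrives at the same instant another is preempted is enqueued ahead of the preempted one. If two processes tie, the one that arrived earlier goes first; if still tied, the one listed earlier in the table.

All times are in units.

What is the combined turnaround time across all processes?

161

Gantt: | A 0-2 | B 2-4 | C 4-6 | D 6-8 | E 8-10 | F 10-12 | A 12-14 | B 14-16 | C 16-17 | D 17-19 | E 19-21 | F 21-23 | A 23-25 | B 25-26 | D 26-28 | E 28-30 | D 30-32 | E 32-34 | D 34-36 |
Completion: A=25  B=26  C=17  D=36  E=34  F=23
Turnaround (C−A): A=25  B=26  C=17  D=36  E=34  F=23
Turnaround = completion − arrival: A=25, B=26, C=17, D=36, E=34, F=23
Total turnaround = 25 + 26 + 17 + 36 + 34 + 23 = 161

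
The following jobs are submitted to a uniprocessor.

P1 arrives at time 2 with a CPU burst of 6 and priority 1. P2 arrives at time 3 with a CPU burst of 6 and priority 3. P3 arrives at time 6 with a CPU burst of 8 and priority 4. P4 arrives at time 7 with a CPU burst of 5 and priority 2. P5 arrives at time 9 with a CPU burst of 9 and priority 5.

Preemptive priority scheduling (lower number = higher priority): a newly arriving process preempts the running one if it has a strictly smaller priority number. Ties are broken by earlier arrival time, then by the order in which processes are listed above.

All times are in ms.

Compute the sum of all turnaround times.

Timeline: | idle 0-2 | P1 2-8 | P4 8-13 | P2 13-19 | P3 19-27 | P5 27-36 |
Completion: P1=8  P2=19  P3=27  P4=13  P5=36
Turnaround = completion − arrival: P1=6, P2=16, P3=21, P4=6, P5=27
Total turnaround = 6 + 16 + 21 + 6 + 27 = 76

76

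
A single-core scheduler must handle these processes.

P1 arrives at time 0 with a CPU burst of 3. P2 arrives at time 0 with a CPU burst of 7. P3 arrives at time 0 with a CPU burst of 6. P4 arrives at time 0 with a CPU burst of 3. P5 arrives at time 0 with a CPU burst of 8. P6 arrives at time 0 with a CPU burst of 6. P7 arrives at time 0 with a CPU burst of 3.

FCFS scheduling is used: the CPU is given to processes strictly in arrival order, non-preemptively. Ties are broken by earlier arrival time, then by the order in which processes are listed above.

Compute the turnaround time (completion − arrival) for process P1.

3

Timeline: | P1 0-3 | P2 3-10 | P3 10-16 | P4 16-19 | P5 19-27 | P6 27-33 | P7 33-36 |
Completion: P1=3  P2=10  P3=16  P4=19  P5=27  P6=33  P7=36
Turnaround (C−A): P1=3  P2=10  P3=16  P4=19  P5=27  P6=33  P7=36
Turnaround(P1) = completion − arrival = 3 − 0 = 3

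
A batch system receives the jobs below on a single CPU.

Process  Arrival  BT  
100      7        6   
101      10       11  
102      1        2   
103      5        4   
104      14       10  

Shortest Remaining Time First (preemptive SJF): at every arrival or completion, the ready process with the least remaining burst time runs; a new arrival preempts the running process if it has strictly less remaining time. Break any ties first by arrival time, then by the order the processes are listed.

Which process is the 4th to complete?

Gantt: | idle 0-1 | 102 1-3 | idle 3-5 | 103 5-9 | 100 9-15 | 104 15-25 | 101 25-36 |
Completion: 100=15  101=36  102=3  103=9  104=25
Finish order: 102 → 103 → 100 → 104 → 101

104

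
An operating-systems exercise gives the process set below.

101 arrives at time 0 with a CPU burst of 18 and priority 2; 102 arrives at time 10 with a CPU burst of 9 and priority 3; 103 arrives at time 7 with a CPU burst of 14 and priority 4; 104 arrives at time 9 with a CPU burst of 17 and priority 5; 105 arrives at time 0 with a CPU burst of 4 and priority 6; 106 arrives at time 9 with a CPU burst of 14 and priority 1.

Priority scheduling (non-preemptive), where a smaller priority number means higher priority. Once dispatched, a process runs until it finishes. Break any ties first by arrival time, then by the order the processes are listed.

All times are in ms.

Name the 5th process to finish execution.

Timeline: | 101 0-18 | 106 18-32 | 102 32-41 | 103 41-55 | 104 55-72 | 105 72-76 |
Completion: 101=18  102=41  103=55  104=72  105=76  106=32
Finish order: 101 → 106 → 102 → 103 → 104 → 105

104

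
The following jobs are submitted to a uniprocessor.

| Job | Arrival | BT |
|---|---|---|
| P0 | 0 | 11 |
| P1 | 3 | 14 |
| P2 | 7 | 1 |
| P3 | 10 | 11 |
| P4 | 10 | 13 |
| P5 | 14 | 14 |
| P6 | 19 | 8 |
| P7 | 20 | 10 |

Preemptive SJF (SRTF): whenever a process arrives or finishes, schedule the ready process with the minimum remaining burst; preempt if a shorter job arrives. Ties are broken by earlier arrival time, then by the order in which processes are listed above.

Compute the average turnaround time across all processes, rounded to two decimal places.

29.50

Gantt: | P0 0-7 | P2 7-8 | P0 8-12 | P3 12-23 | P6 23-31 | P7 31-41 | P4 41-54 | P1 54-68 | P5 68-82 |
Completion: P0=12  P1=68  P2=8  P3=23  P4=54  P5=82  P6=31  P7=41
Turnaround times: P0=12, P1=65, P2=1, P3=13, P4=44, P5=68, P6=12, P7=21
Average turnaround = (12+65+1+13+44+68+12+21) / 8 = 236/8 = 29.50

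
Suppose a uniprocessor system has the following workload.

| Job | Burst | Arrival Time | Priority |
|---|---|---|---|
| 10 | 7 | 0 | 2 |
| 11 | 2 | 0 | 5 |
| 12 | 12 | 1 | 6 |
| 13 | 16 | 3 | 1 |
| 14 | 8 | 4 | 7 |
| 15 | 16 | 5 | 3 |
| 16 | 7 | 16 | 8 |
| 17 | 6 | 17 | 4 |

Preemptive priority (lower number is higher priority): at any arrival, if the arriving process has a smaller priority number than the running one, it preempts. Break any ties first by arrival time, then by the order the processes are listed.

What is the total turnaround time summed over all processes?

327

Gantt: | 10 0-3 | 13 3-19 | 10 19-23 | 15 23-39 | 17 39-45 | 11 45-47 | 12 47-59 | 14 59-67 | 16 67-74 |
Completion: 10=23  11=47  12=59  13=19  14=67  15=39  16=74  17=45
Turnaround = completion − arrival: 10=23, 11=47, 12=58, 13=16, 14=63, 15=34, 16=58, 17=28
Total turnaround = 23 + 47 + 58 + 16 + 63 + 34 + 58 + 28 = 327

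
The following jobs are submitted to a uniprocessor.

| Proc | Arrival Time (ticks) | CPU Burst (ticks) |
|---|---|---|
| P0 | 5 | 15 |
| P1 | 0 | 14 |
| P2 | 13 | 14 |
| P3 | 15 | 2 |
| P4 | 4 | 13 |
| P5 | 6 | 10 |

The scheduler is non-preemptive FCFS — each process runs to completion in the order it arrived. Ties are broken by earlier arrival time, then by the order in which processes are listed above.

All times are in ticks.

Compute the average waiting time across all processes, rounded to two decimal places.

26.33

Gantt: | P1 0-14 | P4 14-27 | P0 27-42 | P5 42-52 | P2 52-66 | P3 66-68 |
Completion: P0=42  P1=14  P2=66  P3=68  P4=27  P5=52
Turnaround (C−A): P0=37  P1=14  P2=53  P3=53  P4=23  P5=46
Waiting times: P0=22, P1=0, P2=39, P3=51, P4=10, P5=36
Average waiting = (22+0+39+51+10+36) / 6 = 158/6 = 26.33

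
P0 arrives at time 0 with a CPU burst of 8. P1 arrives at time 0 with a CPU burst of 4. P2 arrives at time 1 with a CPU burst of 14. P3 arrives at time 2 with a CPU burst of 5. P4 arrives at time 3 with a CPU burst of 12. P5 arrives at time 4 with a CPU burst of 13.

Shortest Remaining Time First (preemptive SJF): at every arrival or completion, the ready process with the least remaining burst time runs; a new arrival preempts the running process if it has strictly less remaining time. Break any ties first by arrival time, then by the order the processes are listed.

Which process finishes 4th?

P4

Timeline: | P1 0-4 | P3 4-9 | P0 9-17 | P4 17-29 | P5 29-42 | P2 42-56 |
Completion: P0=17  P1=4  P2=56  P3=9  P4=29  P5=42
Turnaround (C−A): P0=17  P1=4  P2=55  P3=7  P4=26  P5=38
Finish order: P1 → P3 → P0 → P4 → P5 → P2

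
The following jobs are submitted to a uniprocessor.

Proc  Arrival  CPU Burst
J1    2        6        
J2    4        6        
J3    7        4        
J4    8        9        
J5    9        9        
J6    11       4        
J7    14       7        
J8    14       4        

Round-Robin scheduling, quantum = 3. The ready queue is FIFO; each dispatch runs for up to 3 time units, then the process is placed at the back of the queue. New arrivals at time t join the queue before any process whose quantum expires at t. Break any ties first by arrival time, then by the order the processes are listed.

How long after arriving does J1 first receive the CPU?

Schedule: | idle 0-2 | J1 2-5 | J2 5-8 | J1 8-11 | J3 11-14 | J4 14-17 | J2 17-20 | J5 20-23 | J6 23-26 | J7 26-29 | J8 29-32 | J3 32-33 | J4 33-36 | J5 36-39 | J6 39-40 | J7 40-43 | J8 43-44 | J4 44-47 | J5 47-50 | J7 50-51 |
Completion: J1=11  J2=20  J3=33  J4=47  J5=50  J6=40  J7=51  J8=44
Response(J1) = first start − arrival = 2 − 2 = 0

0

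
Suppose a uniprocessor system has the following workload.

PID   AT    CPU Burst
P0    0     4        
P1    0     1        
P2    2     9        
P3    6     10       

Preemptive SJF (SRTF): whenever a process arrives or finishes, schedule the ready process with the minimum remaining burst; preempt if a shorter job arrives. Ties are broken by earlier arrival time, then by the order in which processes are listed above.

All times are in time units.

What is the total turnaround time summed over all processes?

Timeline: | P1 0-1 | P0 1-5 | P2 5-14 | P3 14-24 |
Completion: P0=5  P1=1  P2=14  P3=24
Turnaround (C−A): P0=5  P1=1  P2=12  P3=18
Turnaround = completion − arrival: P0=5, P1=1, P2=12, P3=18
Total turnaround = 5 + 1 + 12 + 18 = 36

36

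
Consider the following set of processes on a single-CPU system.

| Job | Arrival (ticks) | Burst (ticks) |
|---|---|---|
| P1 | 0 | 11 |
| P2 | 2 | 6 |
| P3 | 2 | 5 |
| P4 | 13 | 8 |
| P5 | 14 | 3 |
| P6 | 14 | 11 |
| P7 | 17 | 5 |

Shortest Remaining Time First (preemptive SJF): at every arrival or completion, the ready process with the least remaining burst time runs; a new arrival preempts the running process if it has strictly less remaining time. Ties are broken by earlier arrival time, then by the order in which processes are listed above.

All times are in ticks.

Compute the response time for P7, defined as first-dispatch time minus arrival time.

Timeline: | P1 0-2 | P3 2-7 | P2 7-13 | P4 13-14 | P5 14-17 | P7 17-22 | P4 22-29 | P1 29-38 | P6 38-49 |
Completion: P1=38  P2=13  P3=7  P4=29  P5=17  P6=49  P7=22
Response(P7) = first start − arrival = 17 − 17 = 0

0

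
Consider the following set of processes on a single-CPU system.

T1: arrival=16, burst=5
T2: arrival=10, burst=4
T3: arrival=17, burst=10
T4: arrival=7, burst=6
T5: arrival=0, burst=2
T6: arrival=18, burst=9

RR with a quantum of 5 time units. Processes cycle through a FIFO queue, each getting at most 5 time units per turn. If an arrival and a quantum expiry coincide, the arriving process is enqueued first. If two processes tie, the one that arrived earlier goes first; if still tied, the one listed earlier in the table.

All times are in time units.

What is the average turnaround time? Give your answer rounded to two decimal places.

Gantt: | T5 0-2 | idle 2-7 | T4 7-12 | T2 12-16 | T4 16-17 | T1 17-22 | T3 22-27 | T6 27-32 | T3 32-37 | T6 37-41 |
Completion: T1=22  T2=16  T3=37  T4=17  T5=2  T6=41
Turnaround (C−A): T1=6  T2=6  T3=20  T4=10  T5=2  T6=23
Turnaround times: T1=6, T2=6, T3=20, T4=10, T5=2, T6=23
Average turnaround = (6+6+20+10+2+23) / 6 = 67/6 = 11.17

11.17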